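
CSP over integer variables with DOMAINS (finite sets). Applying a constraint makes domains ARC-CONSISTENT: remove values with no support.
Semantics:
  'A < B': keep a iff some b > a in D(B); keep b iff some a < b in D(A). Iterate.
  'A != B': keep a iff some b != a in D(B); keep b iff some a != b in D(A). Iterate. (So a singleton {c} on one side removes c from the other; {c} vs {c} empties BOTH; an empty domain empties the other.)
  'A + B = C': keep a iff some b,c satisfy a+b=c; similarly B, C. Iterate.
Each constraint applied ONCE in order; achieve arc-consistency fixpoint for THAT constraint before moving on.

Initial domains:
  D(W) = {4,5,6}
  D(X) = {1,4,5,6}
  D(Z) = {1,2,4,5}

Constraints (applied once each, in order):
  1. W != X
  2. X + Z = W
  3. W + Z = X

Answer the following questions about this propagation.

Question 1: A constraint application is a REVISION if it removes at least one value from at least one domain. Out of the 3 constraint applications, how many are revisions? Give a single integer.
Constraint 1 (W != X) on D(W)={4,5,6} D(X)={1,4,5,6}: no change => not a revision
Constraint 2 (X + Z = W) on D(X)={1,4,5,6} D(Z)={1,2,4,5} D(W)={4,5,6}: X {1,4,5,6}->{1,4,5}; W {4,5,6}->{5,6} => REVISION
Constraint 3 (W + Z = X) on D(W)={5,6} D(Z)={1,2,4,5} D(X)={1,4,5}: W {5,6}->{}; Z {1,2,4,5}->{}; X {1,4,5}->{} => REVISION
Total revisions = 2

Answer: 2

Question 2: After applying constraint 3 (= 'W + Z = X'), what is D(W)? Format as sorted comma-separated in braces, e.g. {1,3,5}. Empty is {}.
Answer: {}

Derivation:
Constraint 1 (W != X) on D(W)={4,5,6} D(X)={1,4,5,6}: no change
Constraint 2 (X + Z = W) on D(X)={1,4,5,6} D(Z)={1,2,4,5} D(W)={4,5,6}: X {1,4,5,6}->{1,4,5}; W {4,5,6}->{5,6}
Constraint 3 (W + Z = X) on D(W)={5,6} D(Z)={1,2,4,5} D(X)={1,4,5}: W {5,6}->{}; Z {1,2,4,5}->{}; X {1,4,5}->{}
So after constraint 3: D(W) = {}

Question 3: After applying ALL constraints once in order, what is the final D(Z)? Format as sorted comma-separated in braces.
Answer: {}

Derivation:
Constraint 1 (W != X) on D(W)={4,5,6} D(X)={1,4,5,6}: no change
Constraint 2 (X + Z = W) on D(X)={1,4,5,6} D(Z)={1,2,4,5} D(W)={4,5,6}: X {1,4,5,6}->{1,4,5}; W {4,5,6}->{5,6}
Constraint 3 (W + Z = X) on D(W)={5,6} D(Z)={1,2,4,5} D(X)={1,4,5}: W {5,6}->{}; Z {1,2,4,5}->{}; X {1,4,5}->{}
So after all 3 constraints: D(Z) = {}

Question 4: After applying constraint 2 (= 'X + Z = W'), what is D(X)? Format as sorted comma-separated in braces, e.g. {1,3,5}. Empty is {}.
Answer: {1,4,5}

Derivation:
Constraint 1 (W != X) on D(W)={4,5,6} D(X)={1,4,5,6}: no change
Constraint 2 (X + Z = W) on D(X)={1,4,5,6} D(Z)={1,2,4,5} D(W)={4,5,6}: X {1,4,5,6}->{1,4,5}; W {4,5,6}->{5,6}
So after constraint 2: D(X) = {1,4,5}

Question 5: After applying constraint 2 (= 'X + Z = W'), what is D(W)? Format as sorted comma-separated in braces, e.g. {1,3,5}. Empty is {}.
Answer: {5,6}

Derivation:
Constraint 1 (W != X) on D(W)={4,5,6} D(X)={1,4,5,6}: no change
Constraint 2 (X + Z = W) on D(X)={1,4,5,6} D(Z)={1,2,4,5} D(W)={4,5,6}: X {1,4,5,6}->{1,4,5}; W {4,5,6}->{5,6}
So after constraint 2: D(W) = {5,6}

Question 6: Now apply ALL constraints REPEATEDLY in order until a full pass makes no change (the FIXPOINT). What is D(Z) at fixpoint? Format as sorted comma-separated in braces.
pass 0 (initial): D(Z)={1,2,4,5}
pass 1: W {4,5,6}->{}; X {1,4,5,6}->{}; Z {1,2,4,5}->{}
pass 2: no change
Fixpoint after 2 passes: D(Z) = {}

Answer: {}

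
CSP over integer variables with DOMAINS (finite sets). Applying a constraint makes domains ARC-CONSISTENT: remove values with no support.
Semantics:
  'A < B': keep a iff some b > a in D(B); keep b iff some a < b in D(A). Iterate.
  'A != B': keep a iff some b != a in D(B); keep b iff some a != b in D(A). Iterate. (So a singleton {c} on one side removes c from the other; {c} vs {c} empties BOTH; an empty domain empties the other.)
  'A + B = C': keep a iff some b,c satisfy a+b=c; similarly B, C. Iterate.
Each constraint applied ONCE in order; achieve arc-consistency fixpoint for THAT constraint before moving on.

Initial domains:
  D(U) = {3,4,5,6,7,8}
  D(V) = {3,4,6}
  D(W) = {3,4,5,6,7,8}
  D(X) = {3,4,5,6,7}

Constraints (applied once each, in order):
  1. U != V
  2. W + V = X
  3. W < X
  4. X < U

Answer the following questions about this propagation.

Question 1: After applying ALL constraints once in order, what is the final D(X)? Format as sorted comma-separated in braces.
Answer: {6,7}

Derivation:
Constraint 1 (U != V) on D(U)={3,4,5,6,7,8} D(V)={3,4,6}: no change
Constraint 2 (W + V = X) on D(W)={3,4,5,6,7,8} D(V)={3,4,6} D(X)={3,4,5,6,7}: W {3,4,5,6,7,8}->{3,4}; V {3,4,6}->{3,4}; X {3,4,5,6,7}->{6,7}
Constraint 3 (W < X) on D(W)={3,4} D(X)={6,7}: no change
Constraint 4 (X < U) on D(X)={6,7} D(U)={3,4,5,6,7,8}: U {3,4,5,6,7,8}->{7,8}
So after all 4 constraints: D(X) = {6,7}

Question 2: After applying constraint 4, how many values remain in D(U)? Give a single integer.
Answer: 2

Derivation:
Constraint 1 (U != V) on D(U)={3,4,5,6,7,8} D(V)={3,4,6}: no change
Constraint 2 (W + V = X) on D(W)={3,4,5,6,7,8} D(V)={3,4,6} D(X)={3,4,5,6,7}: W {3,4,5,6,7,8}->{3,4}; V {3,4,6}->{3,4}; X {3,4,5,6,7}->{6,7}
Constraint 3 (W < X) on D(W)={3,4} D(X)={6,7}: no change
Constraint 4 (X < U) on D(X)={6,7} D(U)={3,4,5,6,7,8}: U {3,4,5,6,7,8}->{7,8}
So after constraint 4: D(U)={7,8}, size = 2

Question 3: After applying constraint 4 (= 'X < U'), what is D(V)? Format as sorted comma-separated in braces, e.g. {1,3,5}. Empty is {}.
Answer: {3,4}

Derivation:
Constraint 1 (U != V) on D(U)={3,4,5,6,7,8} D(V)={3,4,6}: no change
Constraint 2 (W + V = X) on D(W)={3,4,5,6,7,8} D(V)={3,4,6} D(X)={3,4,5,6,7}: W {3,4,5,6,7,8}->{3,4}; V {3,4,6}->{3,4}; X {3,4,5,6,7}->{6,7}
Constraint 3 (W < X) on D(W)={3,4} D(X)={6,7}: no change
Constraint 4 (X < U) on D(X)={6,7} D(U)={3,4,5,6,7,8}: U {3,4,5,6,7,8}->{7,8}
So after constraint 4: D(V) = {3,4}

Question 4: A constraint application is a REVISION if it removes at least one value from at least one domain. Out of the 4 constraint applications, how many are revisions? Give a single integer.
Answer: 2

Derivation:
Constraint 1 (U != V) on D(U)={3,4,5,6,7,8} D(V)={3,4,6}: no change => not a revision
Constraint 2 (W + V = X) on D(W)={3,4,5,6,7,8} D(V)={3,4,6} D(X)={3,4,5,6,7}: W {3,4,5,6,7,8}->{3,4}; V {3,4,6}->{3,4}; X {3,4,5,6,7}->{6,7} => REVISION
Constraint 3 (W < X) on D(W)={3,4} D(X)={6,7}: no change => not a revision
Constraint 4 (X < U) on D(X)={6,7} D(U)={3,4,5,6,7,8}: U {3,4,5,6,7,8}->{7,8} => REVISION
Total revisions = 2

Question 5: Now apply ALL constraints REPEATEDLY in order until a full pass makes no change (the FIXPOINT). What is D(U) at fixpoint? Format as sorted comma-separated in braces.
Answer: {7,8}

Derivation:
pass 0 (initial): D(U)={3,4,5,6,7,8}
pass 1: U {3,4,5,6,7,8}->{7,8}; V {3,4,6}->{3,4}; W {3,4,5,6,7,8}->{3,4}; X {3,4,5,6,7}->{6,7}
pass 2: no change
Fixpoint after 2 passes: D(U) = {7,8}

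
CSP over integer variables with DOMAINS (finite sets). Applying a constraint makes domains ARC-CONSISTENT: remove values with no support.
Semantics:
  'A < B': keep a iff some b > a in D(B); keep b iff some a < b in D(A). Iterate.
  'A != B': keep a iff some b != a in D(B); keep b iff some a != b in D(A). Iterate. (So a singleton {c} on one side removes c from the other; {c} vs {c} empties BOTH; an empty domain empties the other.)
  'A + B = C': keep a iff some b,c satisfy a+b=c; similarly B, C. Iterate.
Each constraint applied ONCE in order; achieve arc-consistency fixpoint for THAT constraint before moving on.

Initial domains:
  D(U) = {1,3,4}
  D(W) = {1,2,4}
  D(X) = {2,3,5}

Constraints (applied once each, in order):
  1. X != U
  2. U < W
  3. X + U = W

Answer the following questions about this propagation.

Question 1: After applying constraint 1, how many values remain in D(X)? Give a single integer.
Constraint 1 (X != U) on D(X)={2,3,5} D(U)={1,3,4}: no change
So after constraint 1: D(X)={2,3,5}, size = 3

Answer: 3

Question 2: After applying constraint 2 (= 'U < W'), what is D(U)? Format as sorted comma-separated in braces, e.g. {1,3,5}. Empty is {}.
Constraint 1 (X != U) on D(X)={2,3,5} D(U)={1,3,4}: no change
Constraint 2 (U < W) on D(U)={1,3,4} D(W)={1,2,4}: U {1,3,4}->{1,3}; W {1,2,4}->{2,4}
So after constraint 2: D(U) = {1,3}

Answer: {1,3}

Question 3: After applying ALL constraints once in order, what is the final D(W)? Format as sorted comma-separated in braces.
Answer: {4}

Derivation:
Constraint 1 (X != U) on D(X)={2,3,5} D(U)={1,3,4}: no change
Constraint 2 (U < W) on D(U)={1,3,4} D(W)={1,2,4}: U {1,3,4}->{1,3}; W {1,2,4}->{2,4}
Constraint 3 (X + U = W) on D(X)={2,3,5} D(U)={1,3} D(W)={2,4}: X {2,3,5}->{3}; U {1,3}->{1}; W {2,4}->{4}
So after all 3 constraints: D(W) = {4}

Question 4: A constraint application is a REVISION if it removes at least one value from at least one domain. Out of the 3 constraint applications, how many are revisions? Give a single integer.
Constraint 1 (X != U) on D(X)={2,3,5} D(U)={1,3,4}: no change => not a revision
Constraint 2 (U < W) on D(U)={1,3,4} D(W)={1,2,4}: U {1,3,4}->{1,3}; W {1,2,4}->{2,4} => REVISION
Constraint 3 (X + U = W) on D(X)={2,3,5} D(U)={1,3} D(W)={2,4}: X {2,3,5}->{3}; U {1,3}->{1}; W {2,4}->{4} => REVISION
Total revisions = 2

Answer: 2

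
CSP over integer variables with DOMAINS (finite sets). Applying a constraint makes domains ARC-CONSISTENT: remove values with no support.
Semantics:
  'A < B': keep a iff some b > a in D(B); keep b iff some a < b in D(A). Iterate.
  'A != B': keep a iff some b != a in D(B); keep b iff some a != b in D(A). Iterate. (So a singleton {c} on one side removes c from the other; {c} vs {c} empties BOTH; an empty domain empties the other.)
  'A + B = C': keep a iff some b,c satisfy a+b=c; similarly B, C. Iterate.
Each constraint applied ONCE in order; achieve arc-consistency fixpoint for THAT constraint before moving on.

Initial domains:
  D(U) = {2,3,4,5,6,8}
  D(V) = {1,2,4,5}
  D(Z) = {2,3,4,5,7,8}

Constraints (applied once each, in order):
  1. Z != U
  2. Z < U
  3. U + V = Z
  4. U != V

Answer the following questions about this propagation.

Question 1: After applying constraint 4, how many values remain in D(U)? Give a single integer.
Constraint 1 (Z != U) on D(Z)={2,3,4,5,7,8} D(U)={2,3,4,5,6,8}: no change
Constraint 2 (Z < U) on D(Z)={2,3,4,5,7,8} D(U)={2,3,4,5,6,8}: Z {2,3,4,5,7,8}->{2,3,4,5,7}; U {2,3,4,5,6,8}->{3,4,5,6,8}
Constraint 3 (U + V = Z) on D(U)={3,4,5,6,8} D(V)={1,2,4,5} D(Z)={2,3,4,5,7}: U {3,4,5,6,8}->{3,4,5,6}; V {1,2,4,5}->{1,2,4}; Z {2,3,4,5,7}->{4,5,7}
Constraint 4 (U != V) on D(U)={3,4,5,6} D(V)={1,2,4}: no change
So after constraint 4: D(U)={3,4,5,6}, size = 4

Answer: 4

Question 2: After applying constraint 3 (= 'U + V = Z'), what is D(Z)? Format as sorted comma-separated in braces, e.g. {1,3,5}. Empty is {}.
Answer: {4,5,7}

Derivation:
Constraint 1 (Z != U) on D(Z)={2,3,4,5,7,8} D(U)={2,3,4,5,6,8}: no change
Constraint 2 (Z < U) on D(Z)={2,3,4,5,7,8} D(U)={2,3,4,5,6,8}: Z {2,3,4,5,7,8}->{2,3,4,5,7}; U {2,3,4,5,6,8}->{3,4,5,6,8}
Constraint 3 (U + V = Z) on D(U)={3,4,5,6,8} D(V)={1,2,4,5} D(Z)={2,3,4,5,7}: U {3,4,5,6,8}->{3,4,5,6}; V {1,2,4,5}->{1,2,4}; Z {2,3,4,5,7}->{4,5,7}
So after constraint 3: D(Z) = {4,5,7}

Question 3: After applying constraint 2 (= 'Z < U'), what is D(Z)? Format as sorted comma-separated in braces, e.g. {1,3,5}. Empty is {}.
Constraint 1 (Z != U) on D(Z)={2,3,4,5,7,8} D(U)={2,3,4,5,6,8}: no change
Constraint 2 (Z < U) on D(Z)={2,3,4,5,7,8} D(U)={2,3,4,5,6,8}: Z {2,3,4,5,7,8}->{2,3,4,5,7}; U {2,3,4,5,6,8}->{3,4,5,6,8}
So after constraint 2: D(Z) = {2,3,4,5,7}

Answer: {2,3,4,5,7}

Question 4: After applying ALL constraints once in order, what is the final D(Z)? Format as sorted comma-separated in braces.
Constraint 1 (Z != U) on D(Z)={2,3,4,5,7,8} D(U)={2,3,4,5,6,8}: no change
Constraint 2 (Z < U) on D(Z)={2,3,4,5,7,8} D(U)={2,3,4,5,6,8}: Z {2,3,4,5,7,8}->{2,3,4,5,7}; U {2,3,4,5,6,8}->{3,4,5,6,8}
Constraint 3 (U + V = Z) on D(U)={3,4,5,6,8} D(V)={1,2,4,5} D(Z)={2,3,4,5,7}: U {3,4,5,6,8}->{3,4,5,6}; V {1,2,4,5}->{1,2,4}; Z {2,3,4,5,7}->{4,5,7}
Constraint 4 (U != V) on D(U)={3,4,5,6} D(V)={1,2,4}: no change
So after all 4 constraints: D(Z) = {4,5,7}

Answer: {4,5,7}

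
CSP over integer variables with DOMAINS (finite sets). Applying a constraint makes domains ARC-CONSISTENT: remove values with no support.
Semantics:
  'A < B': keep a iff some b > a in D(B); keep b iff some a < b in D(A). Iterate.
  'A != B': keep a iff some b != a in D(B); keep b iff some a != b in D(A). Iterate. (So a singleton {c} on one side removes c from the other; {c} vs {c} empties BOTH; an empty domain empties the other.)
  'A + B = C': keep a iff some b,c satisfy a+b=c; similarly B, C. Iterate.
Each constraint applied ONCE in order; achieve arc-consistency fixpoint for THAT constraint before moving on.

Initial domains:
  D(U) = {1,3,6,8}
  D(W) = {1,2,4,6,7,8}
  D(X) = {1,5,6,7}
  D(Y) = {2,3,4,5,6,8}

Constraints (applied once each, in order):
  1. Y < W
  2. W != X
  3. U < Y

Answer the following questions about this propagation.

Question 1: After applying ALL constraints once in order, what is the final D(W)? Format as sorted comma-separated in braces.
Constraint 1 (Y < W) on D(Y)={2,3,4,5,6,8} D(W)={1,2,4,6,7,8}: Y {2,3,4,5,6,8}->{2,3,4,5,6}; W {1,2,4,6,7,8}->{4,6,7,8}
Constraint 2 (W != X) on D(W)={4,6,7,8} D(X)={1,5,6,7}: no change
Constraint 3 (U < Y) on D(U)={1,3,6,8} D(Y)={2,3,4,5,6}: U {1,3,6,8}->{1,3}
So after all 3 constraints: D(W) = {4,6,7,8}

Answer: {4,6,7,8}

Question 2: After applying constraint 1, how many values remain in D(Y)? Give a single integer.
Constraint 1 (Y < W) on D(Y)={2,3,4,5,6,8} D(W)={1,2,4,6,7,8}: Y {2,3,4,5,6,8}->{2,3,4,5,6}; W {1,2,4,6,7,8}->{4,6,7,8}
So after constraint 1: D(Y)={2,3,4,5,6}, size = 5

Answer: 5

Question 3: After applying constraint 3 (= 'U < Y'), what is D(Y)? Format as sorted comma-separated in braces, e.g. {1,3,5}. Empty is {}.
Constraint 1 (Y < W) on D(Y)={2,3,4,5,6,8} D(W)={1,2,4,6,7,8}: Y {2,3,4,5,6,8}->{2,3,4,5,6}; W {1,2,4,6,7,8}->{4,6,7,8}
Constraint 2 (W != X) on D(W)={4,6,7,8} D(X)={1,5,6,7}: no change
Constraint 3 (U < Y) on D(U)={1,3,6,8} D(Y)={2,3,4,5,6}: U {1,3,6,8}->{1,3}
So after constraint 3: D(Y) = {2,3,4,5,6}

Answer: {2,3,4,5,6}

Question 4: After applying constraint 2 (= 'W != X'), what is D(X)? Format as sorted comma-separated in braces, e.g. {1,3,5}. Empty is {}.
Constraint 1 (Y < W) on D(Y)={2,3,4,5,6,8} D(W)={1,2,4,6,7,8}: Y {2,3,4,5,6,8}->{2,3,4,5,6}; W {1,2,4,6,7,8}->{4,6,7,8}
Constraint 2 (W != X) on D(W)={4,6,7,8} D(X)={1,5,6,7}: no change
So after constraint 2: D(X) = {1,5,6,7}

Answer: {1,5,6,7}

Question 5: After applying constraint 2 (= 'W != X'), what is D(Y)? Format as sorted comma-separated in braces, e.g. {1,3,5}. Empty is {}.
Constraint 1 (Y < W) on D(Y)={2,3,4,5,6,8} D(W)={1,2,4,6,7,8}: Y {2,3,4,5,6,8}->{2,3,4,5,6}; W {1,2,4,6,7,8}->{4,6,7,8}
Constraint 2 (W != X) on D(W)={4,6,7,8} D(X)={1,5,6,7}: no change
So after constraint 2: D(Y) = {2,3,4,5,6}

Answer: {2,3,4,5,6}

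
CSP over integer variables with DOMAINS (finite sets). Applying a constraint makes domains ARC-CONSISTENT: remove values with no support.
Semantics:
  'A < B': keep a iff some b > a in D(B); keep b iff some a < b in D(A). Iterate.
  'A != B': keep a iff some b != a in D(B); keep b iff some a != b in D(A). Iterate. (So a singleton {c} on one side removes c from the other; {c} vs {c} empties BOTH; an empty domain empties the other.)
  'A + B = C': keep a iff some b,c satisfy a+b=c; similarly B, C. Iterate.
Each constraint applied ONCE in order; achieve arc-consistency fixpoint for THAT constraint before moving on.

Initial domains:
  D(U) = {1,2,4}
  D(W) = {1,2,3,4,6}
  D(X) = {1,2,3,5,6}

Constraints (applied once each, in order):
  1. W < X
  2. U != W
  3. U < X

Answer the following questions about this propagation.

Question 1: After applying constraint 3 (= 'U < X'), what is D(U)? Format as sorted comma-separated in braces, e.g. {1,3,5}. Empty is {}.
Answer: {1,2,4}

Derivation:
Constraint 1 (W < X) on D(W)={1,2,3,4,6} D(X)={1,2,3,5,6}: W {1,2,3,4,6}->{1,2,3,4}; X {1,2,3,5,6}->{2,3,5,6}
Constraint 2 (U != W) on D(U)={1,2,4} D(W)={1,2,3,4}: no change
Constraint 3 (U < X) on D(U)={1,2,4} D(X)={2,3,5,6}: no change
So after constraint 3: D(U) = {1,2,4}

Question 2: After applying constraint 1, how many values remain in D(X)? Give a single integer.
Answer: 4

Derivation:
Constraint 1 (W < X) on D(W)={1,2,3,4,6} D(X)={1,2,3,5,6}: W {1,2,3,4,6}->{1,2,3,4}; X {1,2,3,5,6}->{2,3,5,6}
So after constraint 1: D(X)={2,3,5,6}, size = 4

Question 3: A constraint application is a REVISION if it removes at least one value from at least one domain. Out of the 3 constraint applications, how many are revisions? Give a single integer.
Constraint 1 (W < X) on D(W)={1,2,3,4,6} D(X)={1,2,3,5,6}: W {1,2,3,4,6}->{1,2,3,4}; X {1,2,3,5,6}->{2,3,5,6} => REVISION
Constraint 2 (U != W) on D(U)={1,2,4} D(W)={1,2,3,4}: no change => not a revision
Constraint 3 (U < X) on D(U)={1,2,4} D(X)={2,3,5,6}: no change => not a revision
Total revisions = 1

Answer: 1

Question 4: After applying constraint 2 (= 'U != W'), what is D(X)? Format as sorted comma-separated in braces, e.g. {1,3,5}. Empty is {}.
Constraint 1 (W < X) on D(W)={1,2,3,4,6} D(X)={1,2,3,5,6}: W {1,2,3,4,6}->{1,2,3,4}; X {1,2,3,5,6}->{2,3,5,6}
Constraint 2 (U != W) on D(U)={1,2,4} D(W)={1,2,3,4}: no change
So after constraint 2: D(X) = {2,3,5,6}

Answer: {2,3,5,6}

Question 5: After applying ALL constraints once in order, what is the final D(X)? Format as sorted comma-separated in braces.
Constraint 1 (W < X) on D(W)={1,2,3,4,6} D(X)={1,2,3,5,6}: W {1,2,3,4,6}->{1,2,3,4}; X {1,2,3,5,6}->{2,3,5,6}
Constraint 2 (U != W) on D(U)={1,2,4} D(W)={1,2,3,4}: no change
Constraint 3 (U < X) on D(U)={1,2,4} D(X)={2,3,5,6}: no change
So after all 3 constraints: D(X) = {2,3,5,6}

Answer: {2,3,5,6}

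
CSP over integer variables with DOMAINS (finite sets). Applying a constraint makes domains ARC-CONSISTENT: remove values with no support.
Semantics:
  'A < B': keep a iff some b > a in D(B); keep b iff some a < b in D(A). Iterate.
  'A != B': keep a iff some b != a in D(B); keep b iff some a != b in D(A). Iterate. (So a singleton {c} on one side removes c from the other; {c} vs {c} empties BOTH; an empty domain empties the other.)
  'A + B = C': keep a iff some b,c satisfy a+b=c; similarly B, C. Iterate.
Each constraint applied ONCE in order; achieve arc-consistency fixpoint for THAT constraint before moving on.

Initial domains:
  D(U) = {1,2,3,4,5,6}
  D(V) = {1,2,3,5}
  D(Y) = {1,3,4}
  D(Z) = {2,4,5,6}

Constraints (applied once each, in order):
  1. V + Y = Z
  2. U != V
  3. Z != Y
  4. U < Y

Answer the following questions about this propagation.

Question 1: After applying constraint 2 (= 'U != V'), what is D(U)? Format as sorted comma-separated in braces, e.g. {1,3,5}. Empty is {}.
Constraint 1 (V + Y = Z) on D(V)={1,2,3,5} D(Y)={1,3,4} D(Z)={2,4,5,6}: no change
Constraint 2 (U != V) on D(U)={1,2,3,4,5,6} D(V)={1,2,3,5}: no change
So after constraint 2: D(U) = {1,2,3,4,5,6}

Answer: {1,2,3,4,5,6}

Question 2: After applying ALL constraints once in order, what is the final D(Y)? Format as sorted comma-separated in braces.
Constraint 1 (V + Y = Z) on D(V)={1,2,3,5} D(Y)={1,3,4} D(Z)={2,4,5,6}: no change
Constraint 2 (U != V) on D(U)={1,2,3,4,5,6} D(V)={1,2,3,5}: no change
Constraint 3 (Z != Y) on D(Z)={2,4,5,6} D(Y)={1,3,4}: no change
Constraint 4 (U < Y) on D(U)={1,2,3,4,5,6} D(Y)={1,3,4}: U {1,2,3,4,5,6}->{1,2,3}; Y {1,3,4}->{3,4}
So after all 4 constraints: D(Y) = {3,4}

Answer: {3,4}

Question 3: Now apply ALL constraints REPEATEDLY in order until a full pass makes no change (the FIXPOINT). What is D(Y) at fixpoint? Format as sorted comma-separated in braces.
Answer: {3,4}

Derivation:
pass 0 (initial): D(Y)={1,3,4}
pass 1: U {1,2,3,4,5,6}->{1,2,3}; Y {1,3,4}->{3,4}
pass 2: V {1,2,3,5}->{1,2,3}; Z {2,4,5,6}->{4,5,6}
pass 3: no change
Fixpoint after 3 passes: D(Y) = {3,4}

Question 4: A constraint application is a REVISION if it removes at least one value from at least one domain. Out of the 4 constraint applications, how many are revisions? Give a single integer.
Constraint 1 (V + Y = Z) on D(V)={1,2,3,5} D(Y)={1,3,4} D(Z)={2,4,5,6}: no change => not a revision
Constraint 2 (U != V) on D(U)={1,2,3,4,5,6} D(V)={1,2,3,5}: no change => not a revision
Constraint 3 (Z != Y) on D(Z)={2,4,5,6} D(Y)={1,3,4}: no change => not a revision
Constraint 4 (U < Y) on D(U)={1,2,3,4,5,6} D(Y)={1,3,4}: U {1,2,3,4,5,6}->{1,2,3}; Y {1,3,4}->{3,4} => REVISION
Total revisions = 1

Answer: 1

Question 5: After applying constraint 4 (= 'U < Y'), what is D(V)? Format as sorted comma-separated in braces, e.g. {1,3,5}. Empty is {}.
Answer: {1,2,3,5}

Derivation:
Constraint 1 (V + Y = Z) on D(V)={1,2,3,5} D(Y)={1,3,4} D(Z)={2,4,5,6}: no change
Constraint 2 (U != V) on D(U)={1,2,3,4,5,6} D(V)={1,2,3,5}: no change
Constraint 3 (Z != Y) on D(Z)={2,4,5,6} D(Y)={1,3,4}: no change
Constraint 4 (U < Y) on D(U)={1,2,3,4,5,6} D(Y)={1,3,4}: U {1,2,3,4,5,6}->{1,2,3}; Y {1,3,4}->{3,4}
So after constraint 4: D(V) = {1,2,3,5}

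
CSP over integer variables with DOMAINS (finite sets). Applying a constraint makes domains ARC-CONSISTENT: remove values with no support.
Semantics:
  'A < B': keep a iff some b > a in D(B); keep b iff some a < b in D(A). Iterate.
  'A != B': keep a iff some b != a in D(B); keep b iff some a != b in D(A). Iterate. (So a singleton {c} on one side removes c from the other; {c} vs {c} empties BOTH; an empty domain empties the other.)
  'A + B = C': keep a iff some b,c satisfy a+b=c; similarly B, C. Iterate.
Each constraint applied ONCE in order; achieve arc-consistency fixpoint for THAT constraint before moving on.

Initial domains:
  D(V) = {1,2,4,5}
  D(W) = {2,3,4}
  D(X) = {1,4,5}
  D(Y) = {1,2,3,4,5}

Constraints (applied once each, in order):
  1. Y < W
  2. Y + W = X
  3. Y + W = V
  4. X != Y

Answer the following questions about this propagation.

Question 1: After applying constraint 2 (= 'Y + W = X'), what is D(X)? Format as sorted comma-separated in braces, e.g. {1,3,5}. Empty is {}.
Constraint 1 (Y < W) on D(Y)={1,2,3,4,5} D(W)={2,3,4}: Y {1,2,3,4,5}->{1,2,3}
Constraint 2 (Y + W = X) on D(Y)={1,2,3} D(W)={2,3,4} D(X)={1,4,5}: X {1,4,5}->{4,5}
So after constraint 2: D(X) = {4,5}

Answer: {4,5}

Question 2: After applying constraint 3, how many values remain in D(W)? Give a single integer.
Answer: 3

Derivation:
Constraint 1 (Y < W) on D(Y)={1,2,3,4,5} D(W)={2,3,4}: Y {1,2,3,4,5}->{1,2,3}
Constraint 2 (Y + W = X) on D(Y)={1,2,3} D(W)={2,3,4} D(X)={1,4,5}: X {1,4,5}->{4,5}
Constraint 3 (Y + W = V) on D(Y)={1,2,3} D(W)={2,3,4} D(V)={1,2,4,5}: V {1,2,4,5}->{4,5}
So after constraint 3: D(W)={2,3,4}, size = 3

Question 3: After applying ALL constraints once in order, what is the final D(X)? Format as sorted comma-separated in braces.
Answer: {4,5}

Derivation:
Constraint 1 (Y < W) on D(Y)={1,2,3,4,5} D(W)={2,3,4}: Y {1,2,3,4,5}->{1,2,3}
Constraint 2 (Y + W = X) on D(Y)={1,2,3} D(W)={2,3,4} D(X)={1,4,5}: X {1,4,5}->{4,5}
Constraint 3 (Y + W = V) on D(Y)={1,2,3} D(W)={2,3,4} D(V)={1,2,4,5}: V {1,2,4,5}->{4,5}
Constraint 4 (X != Y) on D(X)={4,5} D(Y)={1,2,3}: no change
So after all 4 constraints: D(X) = {4,5}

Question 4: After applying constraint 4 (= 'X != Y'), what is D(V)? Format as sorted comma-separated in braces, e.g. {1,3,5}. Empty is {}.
Constraint 1 (Y < W) on D(Y)={1,2,3,4,5} D(W)={2,3,4}: Y {1,2,3,4,5}->{1,2,3}
Constraint 2 (Y + W = X) on D(Y)={1,2,3} D(W)={2,3,4} D(X)={1,4,5}: X {1,4,5}->{4,5}
Constraint 3 (Y + W = V) on D(Y)={1,2,3} D(W)={2,3,4} D(V)={1,2,4,5}: V {1,2,4,5}->{4,5}
Constraint 4 (X != Y) on D(X)={4,5} D(Y)={1,2,3}: no change
So after constraint 4: D(V) = {4,5}

Answer: {4,5}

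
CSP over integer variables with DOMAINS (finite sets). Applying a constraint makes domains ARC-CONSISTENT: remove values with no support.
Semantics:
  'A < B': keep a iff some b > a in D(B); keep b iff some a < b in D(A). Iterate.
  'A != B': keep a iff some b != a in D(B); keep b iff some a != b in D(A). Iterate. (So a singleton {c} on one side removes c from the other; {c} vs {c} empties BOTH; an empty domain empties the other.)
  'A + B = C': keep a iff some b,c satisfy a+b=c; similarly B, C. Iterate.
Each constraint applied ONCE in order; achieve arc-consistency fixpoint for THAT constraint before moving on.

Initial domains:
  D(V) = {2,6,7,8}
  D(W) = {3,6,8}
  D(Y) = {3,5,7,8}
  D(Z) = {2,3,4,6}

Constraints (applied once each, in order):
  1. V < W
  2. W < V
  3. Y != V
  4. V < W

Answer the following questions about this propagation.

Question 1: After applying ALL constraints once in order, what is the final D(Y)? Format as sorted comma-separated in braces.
Constraint 1 (V < W) on D(V)={2,6,7,8} D(W)={3,6,8}: V {2,6,7,8}->{2,6,7}
Constraint 2 (W < V) on D(W)={3,6,8} D(V)={2,6,7}: W {3,6,8}->{3,6}; V {2,6,7}->{6,7}
Constraint 3 (Y != V) on D(Y)={3,5,7,8} D(V)={6,7}: no change
Constraint 4 (V < W) on D(V)={6,7} D(W)={3,6}: V {6,7}->{}; W {3,6}->{}
So after all 4 constraints: D(Y) = {3,5,7,8}

Answer: {3,5,7,8}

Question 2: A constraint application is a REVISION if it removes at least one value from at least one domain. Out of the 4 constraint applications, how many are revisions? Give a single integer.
Constraint 1 (V < W) on D(V)={2,6,7,8} D(W)={3,6,8}: V {2,6,7,8}->{2,6,7} => REVISION
Constraint 2 (W < V) on D(W)={3,6,8} D(V)={2,6,7}: W {3,6,8}->{3,6}; V {2,6,7}->{6,7} => REVISION
Constraint 3 (Y != V) on D(Y)={3,5,7,8} D(V)={6,7}: no change => not a revision
Constraint 4 (V < W) on D(V)={6,7} D(W)={3,6}: V {6,7}->{}; W {3,6}->{} => REVISION
Total revisions = 3

Answer: 3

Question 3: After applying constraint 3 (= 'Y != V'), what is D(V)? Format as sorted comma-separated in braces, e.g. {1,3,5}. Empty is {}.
Constraint 1 (V < W) on D(V)={2,6,7,8} D(W)={3,6,8}: V {2,6,7,8}->{2,6,7}
Constraint 2 (W < V) on D(W)={3,6,8} D(V)={2,6,7}: W {3,6,8}->{3,6}; V {2,6,7}->{6,7}
Constraint 3 (Y != V) on D(Y)={3,5,7,8} D(V)={6,7}: no change
So after constraint 3: D(V) = {6,7}

Answer: {6,7}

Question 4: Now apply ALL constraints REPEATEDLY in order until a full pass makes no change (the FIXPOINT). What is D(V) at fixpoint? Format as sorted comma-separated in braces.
Answer: {}

Derivation:
pass 0 (initial): D(V)={2,6,7,8}
pass 1: V {2,6,7,8}->{}; W {3,6,8}->{}
pass 2: Y {3,5,7,8}->{}
pass 3: no change
Fixpoint after 3 passes: D(V) = {}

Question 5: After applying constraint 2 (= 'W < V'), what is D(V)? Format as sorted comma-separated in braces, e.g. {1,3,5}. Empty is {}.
Answer: {6,7}

Derivation:
Constraint 1 (V < W) on D(V)={2,6,7,8} D(W)={3,6,8}: V {2,6,7,8}->{2,6,7}
Constraint 2 (W < V) on D(W)={3,6,8} D(V)={2,6,7}: W {3,6,8}->{3,6}; V {2,6,7}->{6,7}
So after constraint 2: D(V) = {6,7}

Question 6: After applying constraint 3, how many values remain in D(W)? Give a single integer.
Constraint 1 (V < W) on D(V)={2,6,7,8} D(W)={3,6,8}: V {2,6,7,8}->{2,6,7}
Constraint 2 (W < V) on D(W)={3,6,8} D(V)={2,6,7}: W {3,6,8}->{3,6}; V {2,6,7}->{6,7}
Constraint 3 (Y != V) on D(Y)={3,5,7,8} D(V)={6,7}: no change
So after constraint 3: D(W)={3,6}, size = 2

Answer: 2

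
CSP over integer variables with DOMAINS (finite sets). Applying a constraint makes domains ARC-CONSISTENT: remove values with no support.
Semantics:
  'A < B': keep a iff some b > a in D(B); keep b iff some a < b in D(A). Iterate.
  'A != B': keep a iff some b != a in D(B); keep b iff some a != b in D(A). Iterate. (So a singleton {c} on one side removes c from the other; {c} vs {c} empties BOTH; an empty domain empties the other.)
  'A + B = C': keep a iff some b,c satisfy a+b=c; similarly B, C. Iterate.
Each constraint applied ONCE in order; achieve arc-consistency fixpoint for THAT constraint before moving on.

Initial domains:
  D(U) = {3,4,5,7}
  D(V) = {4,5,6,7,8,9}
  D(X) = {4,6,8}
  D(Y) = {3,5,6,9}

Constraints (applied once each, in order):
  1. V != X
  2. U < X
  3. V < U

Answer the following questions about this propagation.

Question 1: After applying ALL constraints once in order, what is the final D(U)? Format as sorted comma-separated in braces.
Constraint 1 (V != X) on D(V)={4,5,6,7,8,9} D(X)={4,6,8}: no change
Constraint 2 (U < X) on D(U)={3,4,5,7} D(X)={4,6,8}: no change
Constraint 3 (V < U) on D(V)={4,5,6,7,8,9} D(U)={3,4,5,7}: V {4,5,6,7,8,9}->{4,5,6}; U {3,4,5,7}->{5,7}
So after all 3 constraints: D(U) = {5,7}

Answer: {5,7}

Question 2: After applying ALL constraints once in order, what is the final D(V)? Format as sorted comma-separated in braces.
Answer: {4,5,6}

Derivation:
Constraint 1 (V != X) on D(V)={4,5,6,7,8,9} D(X)={4,6,8}: no change
Constraint 2 (U < X) on D(U)={3,4,5,7} D(X)={4,6,8}: no change
Constraint 3 (V < U) on D(V)={4,5,6,7,8,9} D(U)={3,4,5,7}: V {4,5,6,7,8,9}->{4,5,6}; U {3,4,5,7}->{5,7}
So after all 3 constraints: D(V) = {4,5,6}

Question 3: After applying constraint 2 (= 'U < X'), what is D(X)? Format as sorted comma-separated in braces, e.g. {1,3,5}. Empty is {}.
Answer: {4,6,8}

Derivation:
Constraint 1 (V != X) on D(V)={4,5,6,7,8,9} D(X)={4,6,8}: no change
Constraint 2 (U < X) on D(U)={3,4,5,7} D(X)={4,6,8}: no change
So after constraint 2: D(X) = {4,6,8}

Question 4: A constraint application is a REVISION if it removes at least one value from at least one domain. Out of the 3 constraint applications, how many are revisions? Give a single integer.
Constraint 1 (V != X) on D(V)={4,5,6,7,8,9} D(X)={4,6,8}: no change => not a revision
Constraint 2 (U < X) on D(U)={3,4,5,7} D(X)={4,6,8}: no change => not a revision
Constraint 3 (V < U) on D(V)={4,5,6,7,8,9} D(U)={3,4,5,7}: V {4,5,6,7,8,9}->{4,5,6}; U {3,4,5,7}->{5,7} => REVISION
Total revisions = 1

Answer: 1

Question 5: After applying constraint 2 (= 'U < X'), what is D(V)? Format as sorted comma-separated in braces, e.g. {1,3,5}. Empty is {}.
Answer: {4,5,6,7,8,9}

Derivation:
Constraint 1 (V != X) on D(V)={4,5,6,7,8,9} D(X)={4,6,8}: no change
Constraint 2 (U < X) on D(U)={3,4,5,7} D(X)={4,6,8}: no change
So after constraint 2: D(V) = {4,5,6,7,8,9}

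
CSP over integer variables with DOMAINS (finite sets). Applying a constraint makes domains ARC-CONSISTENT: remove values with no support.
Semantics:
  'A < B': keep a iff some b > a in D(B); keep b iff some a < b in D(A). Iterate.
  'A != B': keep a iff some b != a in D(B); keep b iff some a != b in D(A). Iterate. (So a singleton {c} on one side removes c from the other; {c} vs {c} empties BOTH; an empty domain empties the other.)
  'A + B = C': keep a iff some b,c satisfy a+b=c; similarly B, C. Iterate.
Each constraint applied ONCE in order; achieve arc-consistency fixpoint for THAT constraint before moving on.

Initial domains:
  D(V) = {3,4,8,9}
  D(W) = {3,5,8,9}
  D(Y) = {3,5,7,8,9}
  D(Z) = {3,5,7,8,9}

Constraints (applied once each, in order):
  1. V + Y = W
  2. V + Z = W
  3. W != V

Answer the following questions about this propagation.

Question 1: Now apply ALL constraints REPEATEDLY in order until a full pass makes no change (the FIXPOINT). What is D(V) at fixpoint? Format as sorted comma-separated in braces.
pass 0 (initial): D(V)={3,4,8,9}
pass 1: V {3,4,8,9}->{3,4}; W {3,5,8,9}->{8,9}; Y {3,5,7,8,9}->{5}; Z {3,5,7,8,9}->{5}
pass 2: no change
Fixpoint after 2 passes: D(V) = {3,4}

Answer: {3,4}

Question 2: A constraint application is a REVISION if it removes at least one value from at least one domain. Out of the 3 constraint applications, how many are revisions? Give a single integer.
Constraint 1 (V + Y = W) on D(V)={3,4,8,9} D(Y)={3,5,7,8,9} D(W)={3,5,8,9}: V {3,4,8,9}->{3,4}; Y {3,5,7,8,9}->{5}; W {3,5,8,9}->{8,9} => REVISION
Constraint 2 (V + Z = W) on D(V)={3,4} D(Z)={3,5,7,8,9} D(W)={8,9}: Z {3,5,7,8,9}->{5} => REVISION
Constraint 3 (W != V) on D(W)={8,9} D(V)={3,4}: no change => not a revision
Total revisions = 2

Answer: 2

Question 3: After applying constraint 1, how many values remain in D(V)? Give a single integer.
Answer: 2

Derivation:
Constraint 1 (V + Y = W) on D(V)={3,4,8,9} D(Y)={3,5,7,8,9} D(W)={3,5,8,9}: V {3,4,8,9}->{3,4}; Y {3,5,7,8,9}->{5}; W {3,5,8,9}->{8,9}
So after constraint 1: D(V)={3,4}, size = 2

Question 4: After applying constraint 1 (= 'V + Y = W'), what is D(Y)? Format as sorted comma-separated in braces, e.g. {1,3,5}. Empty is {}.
Constraint 1 (V + Y = W) on D(V)={3,4,8,9} D(Y)={3,5,7,8,9} D(W)={3,5,8,9}: V {3,4,8,9}->{3,4}; Y {3,5,7,8,9}->{5}; W {3,5,8,9}->{8,9}
So after constraint 1: D(Y) = {5}

Answer: {5}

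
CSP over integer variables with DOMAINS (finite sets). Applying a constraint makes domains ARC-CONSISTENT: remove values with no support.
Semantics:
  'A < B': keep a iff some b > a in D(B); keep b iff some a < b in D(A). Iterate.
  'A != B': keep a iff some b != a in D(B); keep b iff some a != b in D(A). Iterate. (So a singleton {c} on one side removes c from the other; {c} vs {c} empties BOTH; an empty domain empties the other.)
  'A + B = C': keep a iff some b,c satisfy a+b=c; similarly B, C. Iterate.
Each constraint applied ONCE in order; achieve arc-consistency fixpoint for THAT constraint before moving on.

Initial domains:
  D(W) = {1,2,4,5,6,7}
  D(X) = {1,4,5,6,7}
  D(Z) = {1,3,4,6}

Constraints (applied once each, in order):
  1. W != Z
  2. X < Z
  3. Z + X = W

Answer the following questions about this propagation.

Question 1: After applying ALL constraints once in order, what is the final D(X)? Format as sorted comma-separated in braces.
Answer: {1,4}

Derivation:
Constraint 1 (W != Z) on D(W)={1,2,4,5,6,7} D(Z)={1,3,4,6}: no change
Constraint 2 (X < Z) on D(X)={1,4,5,6,7} D(Z)={1,3,4,6}: X {1,4,5,6,7}->{1,4,5}; Z {1,3,4,6}->{3,4,6}
Constraint 3 (Z + X = W) on D(Z)={3,4,6} D(X)={1,4,5} D(W)={1,2,4,5,6,7}: X {1,4,5}->{1,4}; W {1,2,4,5,6,7}->{4,5,7}
So after all 3 constraints: D(X) = {1,4}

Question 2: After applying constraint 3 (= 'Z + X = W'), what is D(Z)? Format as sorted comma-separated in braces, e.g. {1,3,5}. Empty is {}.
Constraint 1 (W != Z) on D(W)={1,2,4,5,6,7} D(Z)={1,3,4,6}: no change
Constraint 2 (X < Z) on D(X)={1,4,5,6,7} D(Z)={1,3,4,6}: X {1,4,5,6,7}->{1,4,5}; Z {1,3,4,6}->{3,4,6}
Constraint 3 (Z + X = W) on D(Z)={3,4,6} D(X)={1,4,5} D(W)={1,2,4,5,6,7}: X {1,4,5}->{1,4}; W {1,2,4,5,6,7}->{4,5,7}
So after constraint 3: D(Z) = {3,4,6}

Answer: {3,4,6}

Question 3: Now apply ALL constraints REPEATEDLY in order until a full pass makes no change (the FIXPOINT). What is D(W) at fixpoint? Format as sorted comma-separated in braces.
Answer: {4,5,7}

Derivation:
pass 0 (initial): D(W)={1,2,4,5,6,7}
pass 1: W {1,2,4,5,6,7}->{4,5,7}; X {1,4,5,6,7}->{1,4}; Z {1,3,4,6}->{3,4,6}
pass 2: no change
Fixpoint after 2 passes: D(W) = {4,5,7}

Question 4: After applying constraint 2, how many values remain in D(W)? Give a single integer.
Constraint 1 (W != Z) on D(W)={1,2,4,5,6,7} D(Z)={1,3,4,6}: no change
Constraint 2 (X < Z) on D(X)={1,4,5,6,7} D(Z)={1,3,4,6}: X {1,4,5,6,7}->{1,4,5}; Z {1,3,4,6}->{3,4,6}
So after constraint 2: D(W)={1,2,4,5,6,7}, size = 6

Answer: 6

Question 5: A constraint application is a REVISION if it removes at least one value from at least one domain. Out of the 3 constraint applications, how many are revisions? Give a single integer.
Constraint 1 (W != Z) on D(W)={1,2,4,5,6,7} D(Z)={1,3,4,6}: no change => not a revision
Constraint 2 (X < Z) on D(X)={1,4,5,6,7} D(Z)={1,3,4,6}: X {1,4,5,6,7}->{1,4,5}; Z {1,3,4,6}->{3,4,6} => REVISION
Constraint 3 (Z + X = W) on D(Z)={3,4,6} D(X)={1,4,5} D(W)={1,2,4,5,6,7}: X {1,4,5}->{1,4}; W {1,2,4,5,6,7}->{4,5,7} => REVISION
Total revisions = 2

Answer: 2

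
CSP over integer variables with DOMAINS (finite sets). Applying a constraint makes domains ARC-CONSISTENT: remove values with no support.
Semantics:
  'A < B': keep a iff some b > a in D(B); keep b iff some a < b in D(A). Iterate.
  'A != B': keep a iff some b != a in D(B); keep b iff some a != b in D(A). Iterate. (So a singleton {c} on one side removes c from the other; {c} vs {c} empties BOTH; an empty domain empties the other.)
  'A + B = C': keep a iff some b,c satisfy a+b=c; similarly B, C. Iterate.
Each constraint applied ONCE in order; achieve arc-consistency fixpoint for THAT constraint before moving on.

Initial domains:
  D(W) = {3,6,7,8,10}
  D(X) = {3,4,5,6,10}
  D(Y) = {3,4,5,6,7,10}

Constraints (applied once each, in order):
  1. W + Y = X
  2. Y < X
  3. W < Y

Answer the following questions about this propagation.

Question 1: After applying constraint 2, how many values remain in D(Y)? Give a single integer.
Constraint 1 (W + Y = X) on D(W)={3,6,7,8,10} D(Y)={3,4,5,6,7,10} D(X)={3,4,5,6,10}: W {3,6,7,8,10}->{3,6,7}; Y {3,4,5,6,7,10}->{3,4,7}; X {3,4,5,6,10}->{6,10}
Constraint 2 (Y < X) on D(Y)={3,4,7} D(X)={6,10}: no change
So after constraint 2: D(Y)={3,4,7}, size = 3

Answer: 3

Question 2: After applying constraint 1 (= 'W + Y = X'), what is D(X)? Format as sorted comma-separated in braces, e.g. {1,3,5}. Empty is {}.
Constraint 1 (W + Y = X) on D(W)={3,6,7,8,10} D(Y)={3,4,5,6,7,10} D(X)={3,4,5,6,10}: W {3,6,7,8,10}->{3,6,7}; Y {3,4,5,6,7,10}->{3,4,7}; X {3,4,5,6,10}->{6,10}
So after constraint 1: D(X) = {6,10}

Answer: {6,10}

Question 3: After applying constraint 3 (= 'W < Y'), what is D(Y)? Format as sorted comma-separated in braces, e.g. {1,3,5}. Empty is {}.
Answer: {4,7}

Derivation:
Constraint 1 (W + Y = X) on D(W)={3,6,7,8,10} D(Y)={3,4,5,6,7,10} D(X)={3,4,5,6,10}: W {3,6,7,8,10}->{3,6,7}; Y {3,4,5,6,7,10}->{3,4,7}; X {3,4,5,6,10}->{6,10}
Constraint 2 (Y < X) on D(Y)={3,4,7} D(X)={6,10}: no change
Constraint 3 (W < Y) on D(W)={3,6,7} D(Y)={3,4,7}: W {3,6,7}->{3,6}; Y {3,4,7}->{4,7}
So after constraint 3: D(Y) = {4,7}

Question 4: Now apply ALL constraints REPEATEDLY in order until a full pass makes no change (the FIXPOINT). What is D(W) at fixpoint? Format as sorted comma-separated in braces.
Answer: {3,6}

Derivation:
pass 0 (initial): D(W)={3,6,7,8,10}
pass 1: W {3,6,7,8,10}->{3,6}; X {3,4,5,6,10}->{6,10}; Y {3,4,5,6,7,10}->{4,7}
pass 2: X {6,10}->{10}
pass 3: no change
Fixpoint after 3 passes: D(W) = {3,6}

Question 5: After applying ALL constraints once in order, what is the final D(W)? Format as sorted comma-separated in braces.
Answer: {3,6}

Derivation:
Constraint 1 (W + Y = X) on D(W)={3,6,7,8,10} D(Y)={3,4,5,6,7,10} D(X)={3,4,5,6,10}: W {3,6,7,8,10}->{3,6,7}; Y {3,4,5,6,7,10}->{3,4,7}; X {3,4,5,6,10}->{6,10}
Constraint 2 (Y < X) on D(Y)={3,4,7} D(X)={6,10}: no change
Constraint 3 (W < Y) on D(W)={3,6,7} D(Y)={3,4,7}: W {3,6,7}->{3,6}; Y {3,4,7}->{4,7}
So after all 3 constraints: D(W) = {3,6}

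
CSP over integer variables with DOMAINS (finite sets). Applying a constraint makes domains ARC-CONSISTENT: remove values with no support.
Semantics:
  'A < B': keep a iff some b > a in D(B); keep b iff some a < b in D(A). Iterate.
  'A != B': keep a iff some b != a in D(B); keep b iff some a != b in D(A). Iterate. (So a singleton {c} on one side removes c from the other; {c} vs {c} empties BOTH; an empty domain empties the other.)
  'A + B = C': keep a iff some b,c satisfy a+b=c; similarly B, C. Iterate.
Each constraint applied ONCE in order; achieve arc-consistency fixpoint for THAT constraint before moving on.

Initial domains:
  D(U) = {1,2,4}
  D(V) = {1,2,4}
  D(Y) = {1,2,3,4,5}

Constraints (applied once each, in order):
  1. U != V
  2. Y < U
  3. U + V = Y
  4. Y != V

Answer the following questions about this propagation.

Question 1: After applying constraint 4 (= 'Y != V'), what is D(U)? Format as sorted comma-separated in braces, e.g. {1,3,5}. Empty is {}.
Constraint 1 (U != V) on D(U)={1,2,4} D(V)={1,2,4}: no change
Constraint 2 (Y < U) on D(Y)={1,2,3,4,5} D(U)={1,2,4}: Y {1,2,3,4,5}->{1,2,3}; U {1,2,4}->{2,4}
Constraint 3 (U + V = Y) on D(U)={2,4} D(V)={1,2,4} D(Y)={1,2,3}: U {2,4}->{2}; V {1,2,4}->{1}; Y {1,2,3}->{3}
Constraint 4 (Y != V) on D(Y)={3} D(V)={1}: no change
So after constraint 4: D(U) = {2}

Answer: {2}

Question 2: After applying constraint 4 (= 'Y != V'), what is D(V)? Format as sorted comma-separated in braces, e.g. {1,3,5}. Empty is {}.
Answer: {1}

Derivation:
Constraint 1 (U != V) on D(U)={1,2,4} D(V)={1,2,4}: no change
Constraint 2 (Y < U) on D(Y)={1,2,3,4,5} D(U)={1,2,4}: Y {1,2,3,4,5}->{1,2,3}; U {1,2,4}->{2,4}
Constraint 3 (U + V = Y) on D(U)={2,4} D(V)={1,2,4} D(Y)={1,2,3}: U {2,4}->{2}; V {1,2,4}->{1}; Y {1,2,3}->{3}
Constraint 4 (Y != V) on D(Y)={3} D(V)={1}: no change
So after constraint 4: D(V) = {1}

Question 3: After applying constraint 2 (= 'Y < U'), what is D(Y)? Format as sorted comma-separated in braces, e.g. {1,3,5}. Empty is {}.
Answer: {1,2,3}

Derivation:
Constraint 1 (U != V) on D(U)={1,2,4} D(V)={1,2,4}: no change
Constraint 2 (Y < U) on D(Y)={1,2,3,4,5} D(U)={1,2,4}: Y {1,2,3,4,5}->{1,2,3}; U {1,2,4}->{2,4}
So after constraint 2: D(Y) = {1,2,3}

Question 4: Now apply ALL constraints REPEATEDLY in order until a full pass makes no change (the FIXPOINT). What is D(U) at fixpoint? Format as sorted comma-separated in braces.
Answer: {}

Derivation:
pass 0 (initial): D(U)={1,2,4}
pass 1: U {1,2,4}->{2}; V {1,2,4}->{1}; Y {1,2,3,4,5}->{3}
pass 2: U {2}->{}; V {1}->{}; Y {3}->{}
pass 3: no change
Fixpoint after 3 passes: D(U) = {}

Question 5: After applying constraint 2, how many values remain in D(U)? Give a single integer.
Constraint 1 (U != V) on D(U)={1,2,4} D(V)={1,2,4}: no change
Constraint 2 (Y < U) on D(Y)={1,2,3,4,5} D(U)={1,2,4}: Y {1,2,3,4,5}->{1,2,3}; U {1,2,4}->{2,4}
So after constraint 2: D(U)={2,4}, size = 2

Answer: 2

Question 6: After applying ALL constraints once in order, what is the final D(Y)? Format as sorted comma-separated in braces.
Constraint 1 (U != V) on D(U)={1,2,4} D(V)={1,2,4}: no change
Constraint 2 (Y < U) on D(Y)={1,2,3,4,5} D(U)={1,2,4}: Y {1,2,3,4,5}->{1,2,3}; U {1,2,4}->{2,4}
Constraint 3 (U + V = Y) on D(U)={2,4} D(V)={1,2,4} D(Y)={1,2,3}: U {2,4}->{2}; V {1,2,4}->{1}; Y {1,2,3}->{3}
Constraint 4 (Y != V) on D(Y)={3} D(V)={1}: no change
So after all 4 constraints: D(Y) = {3}

Answer: {3}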